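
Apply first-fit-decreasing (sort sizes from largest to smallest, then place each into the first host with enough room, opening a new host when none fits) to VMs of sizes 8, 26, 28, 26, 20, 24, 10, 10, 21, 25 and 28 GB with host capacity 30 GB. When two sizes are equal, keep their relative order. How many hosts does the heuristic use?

9

Sorted descending: 28, 28, 26, 26, 25, 24, 21, 20, 10, 10, 8.
  28 → host 1 (new)  [load 28/30]
  28 → host 2 (new)  [load 28/30]
  26 → host 3 (new)  [load 26/30]
  26 → host 4 (new)  [load 26/30]
  25 → host 5 (new)  [load 25/30]
  24 → host 6 (new)  [load 24/30]
  21 → host 7 (new)  [load 21/30]
  20 → host 8 (new)  [load 20/30]
  10 → host 8  [load 30/30]
  10 → host 9 (new)  [load 10/30]
  8 → host 7  [load 29/30]
9 hosts opened.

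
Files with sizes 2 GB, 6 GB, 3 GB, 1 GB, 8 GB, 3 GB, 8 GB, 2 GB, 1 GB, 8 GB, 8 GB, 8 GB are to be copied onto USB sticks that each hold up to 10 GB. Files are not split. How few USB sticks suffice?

Total = 8 + 8 + 8 + 8 + 8 + 6 + 3 + 3 + 2 + 2 + 1 + 1 = 58 GB.
Lower bound: ⌈58/10⌉ = 6 USB sticks.
A packing using 7 USB sticks:
  USB stick 1: 8 + 2 = 10
  USB stick 2: 8 + 2 = 10
  USB stick 3: 8 + 1 + 1 = 10
  USB stick 4: 8 = 8
  USB stick 5: 8 = 8
  USB stick 6: 6 + 3 = 9
  USB stick 7: 3 = 3
No arrangement into 6 USB sticks stays within capacity, so 7 is optimal.

7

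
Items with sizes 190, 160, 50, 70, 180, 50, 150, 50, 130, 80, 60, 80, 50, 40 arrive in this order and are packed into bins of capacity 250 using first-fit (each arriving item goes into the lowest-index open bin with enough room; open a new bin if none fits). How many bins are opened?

6

  190 → bin 1 (new)  [load 190/250]
  160 → bin 2 (new)  [load 160/250]
  50 → bin 1  [load 240/250]
  70 → bin 2  [load 230/250]
  180 → bin 3 (new)  [load 180/250]
  50 → bin 3  [load 230/250]
  150 → bin 4 (new)  [load 150/250]
  50 → bin 4  [load 200/250]
  130 → bin 5 (new)  [load 130/250]
  80 → bin 5  [load 210/250]
  60 → bin 6 (new)  [load 60/250]
  80 → bin 6  [load 140/250]
  50 → bin 4  [load 250/250]
  40 → bin 5  [load 250/250]
6 bins opened.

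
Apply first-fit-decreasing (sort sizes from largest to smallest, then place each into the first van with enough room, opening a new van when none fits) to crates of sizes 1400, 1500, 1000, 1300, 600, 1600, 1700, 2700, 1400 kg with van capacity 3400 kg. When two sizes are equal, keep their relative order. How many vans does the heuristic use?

5

Sorted descending: 2700, 1700, 1600, 1500, 1400, 1400, 1300, 1000, 600.
  2700 → van 1 (new)  [load 2700/3400]
  1700 → van 2 (new)  [load 1700/3400]
  1600 → van 2  [load 3300/3400]
  1500 → van 3 (new)  [load 1500/3400]
  1400 → van 3  [load 2900/3400]
  1400 → van 4 (new)  [load 1400/3400]
  1300 → van 4  [load 2700/3400]
  1000 → van 5 (new)  [load 1000/3400]
  600 → van 1  [load 3300/3400]
5 vans opened.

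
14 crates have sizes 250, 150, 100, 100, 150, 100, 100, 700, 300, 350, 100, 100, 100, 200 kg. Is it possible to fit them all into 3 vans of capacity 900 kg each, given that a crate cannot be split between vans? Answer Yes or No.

No

Total = 2800 kg; ⌈2800/900⌉ = 4.
At least 4 vans are required, but only 3 are allowed.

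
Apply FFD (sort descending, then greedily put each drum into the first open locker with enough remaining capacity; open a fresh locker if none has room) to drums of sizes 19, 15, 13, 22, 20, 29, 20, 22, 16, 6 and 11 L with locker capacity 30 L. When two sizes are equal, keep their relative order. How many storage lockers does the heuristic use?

Sorted descending: 29, 22, 22, 20, 20, 19, 16, 15, 13, 11, 6.
  29 → locker 1 (new)  [load 29/30]
  22 → locker 2 (new)  [load 22/30]
  22 → locker 3 (new)  [load 22/30]
  20 → locker 4 (new)  [load 20/30]
  20 → locker 5 (new)  [load 20/30]
  19 → locker 6 (new)  [load 19/30]
  16 → locker 7 (new)  [load 16/30]
  15 → locker 8 (new)  [load 15/30]
  13 → locker 7  [load 29/30]
  11 → locker 6  [load 30/30]
  6 → locker 2  [load 28/30]
8 storage lockers opened.

8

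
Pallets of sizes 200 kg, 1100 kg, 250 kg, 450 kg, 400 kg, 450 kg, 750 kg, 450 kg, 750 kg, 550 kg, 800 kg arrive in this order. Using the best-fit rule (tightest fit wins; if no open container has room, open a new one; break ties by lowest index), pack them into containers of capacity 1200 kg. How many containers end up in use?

7

  200 → container 1 (new)  [load 200/1200]
  1100 → container 2 (new)  [load 1100/1200]
  250 → container 1  [load 450/1200]
  450 → container 1  [load 900/1200]
  400 → container 3 (new)  [load 400/1200]
  450 → container 3  [load 850/1200]
  750 → container 4 (new)  [load 750/1200]
  450 → container 4  [load 1200/1200]
  750 → container 5 (new)  [load 750/1200]
  550 → container 6 (new)  [load 550/1200]
  800 → container 7 (new)  [load 800/1200]
7 containers opened.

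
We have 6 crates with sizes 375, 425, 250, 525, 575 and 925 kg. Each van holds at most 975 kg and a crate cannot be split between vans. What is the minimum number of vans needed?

4

Total = 925 + 575 + 525 + 425 + 375 + 250 = 3075 kg.
Lower bound: ⌈3075/975⌉ = 4 vans.
A packing using 4 vans:
  van 1: 925 = 925
  van 2: 575 + 375 = 950
  van 3: 525 + 425 = 950
  van 4: 250 = 250
This matches the lower bound, so 4 is optimal.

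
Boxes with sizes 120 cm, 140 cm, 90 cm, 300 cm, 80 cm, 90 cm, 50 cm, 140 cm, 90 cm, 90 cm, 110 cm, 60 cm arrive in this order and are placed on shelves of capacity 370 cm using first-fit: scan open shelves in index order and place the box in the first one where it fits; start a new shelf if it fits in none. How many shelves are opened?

  120 → shelf 1 (new)  [load 120/370]
  140 → shelf 1  [load 260/370]
  90 → shelf 1  [load 350/370]
  300 → shelf 2 (new)  [load 300/370]
  80 → shelf 3 (new)  [load 80/370]
  90 → shelf 3  [load 170/370]
  50 → shelf 2  [load 350/370]
  140 → shelf 3  [load 310/370]
  90 → shelf 4 (new)  [load 90/370]
  90 → shelf 4  [load 180/370]
  110 → shelf 4  [load 290/370]
  60 → shelf 3  [load 370/370]
4 shelves opened.

4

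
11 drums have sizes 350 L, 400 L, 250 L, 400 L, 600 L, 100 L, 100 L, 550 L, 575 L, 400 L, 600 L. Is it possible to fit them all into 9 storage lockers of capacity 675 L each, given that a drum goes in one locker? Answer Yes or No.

A valid assignment using 8 storage lockers:
  locker 1: 600 = 600
  locker 2: 600 = 600
  locker 3: 575 + 100 = 675
  locker 4: 550 + 100 = 650
  locker 5: 400 + 250 = 650
  locker 6: 400 = 400
  locker 7: 400 = 400
  locker 8: 350 = 350
That uses only 8 ≤ 9, so 9 storage lockers are enough.

Yes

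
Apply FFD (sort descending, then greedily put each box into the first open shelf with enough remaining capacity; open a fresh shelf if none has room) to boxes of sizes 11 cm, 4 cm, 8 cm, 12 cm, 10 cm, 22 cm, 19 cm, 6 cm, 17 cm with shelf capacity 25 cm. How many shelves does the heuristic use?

5

Sorted descending: 22, 19, 17, 12, 11, 10, 8, 6, 4.
  22 → shelf 1 (new)  [load 22/25]
  19 → shelf 2 (new)  [load 19/25]
  17 → shelf 3 (new)  [load 17/25]
  12 → shelf 4 (new)  [load 12/25]
  11 → shelf 4  [load 23/25]
  10 → shelf 5 (new)  [load 10/25]
  8 → shelf 3  [load 25/25]
  6 → shelf 2  [load 25/25]
  4 → shelf 5  [load 14/25]
5 shelves opened.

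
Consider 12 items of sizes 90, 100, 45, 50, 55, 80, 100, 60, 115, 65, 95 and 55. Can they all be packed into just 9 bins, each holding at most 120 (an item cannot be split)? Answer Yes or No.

Yes

A valid assignment using 9 bins:
  bin 1: 115 = 115
  bin 2: 100 = 100
  bin 3: 100 = 100
  bin 4: 95 = 95
  bin 5: 90 = 90
  bin 6: 80 = 80
  bin 7: 65 + 55 = 120
  bin 8: 60 + 55 = 115
  bin 9: 50 + 45 = 95
Every load is within 120, so 9 bins suffice.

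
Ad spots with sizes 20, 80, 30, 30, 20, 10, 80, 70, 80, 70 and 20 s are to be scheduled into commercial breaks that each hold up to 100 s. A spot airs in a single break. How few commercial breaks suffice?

Total = 80 + 80 + 80 + 70 + 70 + 30 + 30 + 20 + 20 + 20 + 10 = 510 s.
Lower bound: ⌈510/100⌉ = 6 commercial breaks.
A packing using 6 commercial breaks:
  break 1: 80 + 20 = 100
  break 2: 80 + 20 = 100
  break 3: 80 + 20 = 100
  break 4: 70 + 30 = 100
  break 5: 70 + 30 = 100
  break 6: 10 = 10
This matches the lower bound, so 6 is optimal.

6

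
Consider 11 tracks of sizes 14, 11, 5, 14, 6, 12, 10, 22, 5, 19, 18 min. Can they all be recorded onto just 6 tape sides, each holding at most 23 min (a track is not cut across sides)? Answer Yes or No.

Total = 136 min; ⌈136/23⌉ = 6.
The bound of 6 does not rule out 6, but exhaustive search shows no assignment into 6 tape sides of capacity 23 min exists — the minimum is 7.

No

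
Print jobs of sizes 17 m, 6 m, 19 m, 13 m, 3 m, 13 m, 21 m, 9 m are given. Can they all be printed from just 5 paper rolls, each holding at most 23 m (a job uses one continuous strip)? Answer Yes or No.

A valid assignment using 5 paper rolls:
  roll 1: 21 = 21
  roll 2: 19 + 3 = 22
  roll 3: 17 + 6 = 23
  roll 4: 13 + 9 = 22
  roll 5: 13 = 13
Every load is within 23 m, so 5 paper rolls suffice.

Yes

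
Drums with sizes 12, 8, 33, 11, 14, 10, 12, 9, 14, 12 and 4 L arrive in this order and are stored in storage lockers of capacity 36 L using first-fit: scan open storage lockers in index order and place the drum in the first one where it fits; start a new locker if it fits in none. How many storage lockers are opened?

4

  12 → locker 1 (new)  [load 12/36]
  8 → locker 1  [load 20/36]
  33 → locker 2 (new)  [load 33/36]
  11 → locker 1  [load 31/36]
  14 → locker 3 (new)  [load 14/36]
  10 → locker 3  [load 24/36]
  12 → locker 3  [load 36/36]
  9 → locker 4 (new)  [load 9/36]
  14 → locker 4  [load 23/36]
  12 → locker 4  [load 35/36]
  4 → locker 1  [load 35/36]
4 storage lockers opened.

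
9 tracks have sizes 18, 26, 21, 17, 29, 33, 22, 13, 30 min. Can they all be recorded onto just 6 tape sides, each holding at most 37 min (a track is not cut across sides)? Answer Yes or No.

Total = 209 min; ⌈209/37⌉ = 6.
The bound of 6 does not rule out 6, but exhaustive search shows no assignment into 6 tape sides of capacity 37 min exists — the minimum is 7.

No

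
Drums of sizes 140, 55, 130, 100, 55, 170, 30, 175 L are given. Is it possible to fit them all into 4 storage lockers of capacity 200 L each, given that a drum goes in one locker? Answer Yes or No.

Total = 855 L; ⌈855/200⌉ = 5.
At least 5 storage lockers are required, but only 4 are allowed.

No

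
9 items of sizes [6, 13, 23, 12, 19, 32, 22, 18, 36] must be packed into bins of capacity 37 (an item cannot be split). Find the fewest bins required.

6

Total = 36 + 32 + 23 + 22 + 19 + 18 + 13 + 12 + 6 = 181.
Lower bound: ⌈181/37⌉ = 5 bins.
A packing using 6 bins:
  bin 1: 36 = 36
  bin 2: 32 = 32
  bin 3: 23 + 13 = 36
  bin 4: 22 + 12 = 34
  bin 5: 19 + 18 = 37
  bin 6: 6 = 6
No arrangement into 5 bins stays within capacity, so 6 is optimal.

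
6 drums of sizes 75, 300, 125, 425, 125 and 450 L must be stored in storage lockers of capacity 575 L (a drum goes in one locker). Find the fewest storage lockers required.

Total = 450 + 425 + 300 + 125 + 125 + 75 = 1500 L.
Lower bound: ⌈1500/575⌉ = 3 storage lockers.
A packing using 3 storage lockers:
  locker 1: 450 + 125 = 575
  locker 2: 425 + 125 = 550
  locker 3: 300 + 75 = 375
This matches the lower bound, so 3 is optimal.

3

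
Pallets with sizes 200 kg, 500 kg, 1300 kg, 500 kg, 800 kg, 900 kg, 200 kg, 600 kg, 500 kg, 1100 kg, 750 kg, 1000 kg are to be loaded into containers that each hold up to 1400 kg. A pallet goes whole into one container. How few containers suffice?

7

Total = 1300 + 1100 + 1000 + 900 + 800 + 750 + 600 + 500 + 500 + 500 + 200 + 200 = 8350 kg.
Lower bound: ⌈8350/1400⌉ = 6 containers.
A packing using 7 containers:
  container 1: 1300 = 1300
  container 2: 1100 + 200 = 1300
  container 3: 1000 + 200 = 1200
  container 4: 900 + 500 = 1400
  container 5: 800 + 600 = 1400
  container 6: 750 + 500 = 1250
  container 7: 500 = 500
No arrangement into 6 containers stays within capacity, so 7 is optimal.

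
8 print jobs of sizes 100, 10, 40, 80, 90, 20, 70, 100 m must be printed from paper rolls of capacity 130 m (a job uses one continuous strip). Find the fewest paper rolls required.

5

Total = 100 + 100 + 90 + 80 + 70 + 40 + 20 + 10 = 510 m.
Lower bound: ⌈510/130⌉ = 4 paper rolls.
Also, 5 print jobs each exceed 65 m, and no two of those can share a roll, so at least 5 paper rolls are needed.
A packing using 5 paper rolls:
  roll 1: 100 + 20 + 10 = 130
  roll 2: 100 = 100
  roll 3: 90 + 40 = 130
  roll 4: 80 = 80
  roll 5: 70 = 70
This matches the lower bound, so 5 is optimal.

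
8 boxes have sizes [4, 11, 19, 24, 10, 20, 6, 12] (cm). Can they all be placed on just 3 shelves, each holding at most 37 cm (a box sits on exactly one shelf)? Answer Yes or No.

A valid assignment using 3 shelves:
  shelf 1: 24 + 12 = 36
  shelf 2: 20 + 11 + 6 = 37
  shelf 3: 19 + 10 + 4 = 33
Every load is within 37 cm, so 3 shelves suffice.

Yes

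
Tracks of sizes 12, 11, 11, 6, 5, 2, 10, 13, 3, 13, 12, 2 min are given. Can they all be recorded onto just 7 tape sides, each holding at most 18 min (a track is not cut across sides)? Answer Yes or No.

A valid assignment using 7 tape sides:
  side 1: 13 + 5 = 18
  side 2: 13 + 3 + 2 = 18
  side 3: 12 + 6 = 18
  side 4: 12 + 2 = 14
  side 5: 11 = 11
  side 6: 11 = 11
  side 7: 10 = 10
Every load is within 18 min, so 7 tape sides suffice.

Yes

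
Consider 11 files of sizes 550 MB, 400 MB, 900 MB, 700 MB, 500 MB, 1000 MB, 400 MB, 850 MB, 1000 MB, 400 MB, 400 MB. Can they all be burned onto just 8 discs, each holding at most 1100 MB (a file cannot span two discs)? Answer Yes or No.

Yes

A valid assignment using 8 discs:
  disc 1: 1000 = 1000
  disc 2: 1000 = 1000
  disc 3: 900 = 900
  disc 4: 850 = 850
  disc 5: 700 + 400 = 1100
  disc 6: 550 + 500 = 1050
  disc 7: 400 + 400 = 800
  disc 8: 400 = 400
Every load is within 1100 MB, so 8 discs suffice.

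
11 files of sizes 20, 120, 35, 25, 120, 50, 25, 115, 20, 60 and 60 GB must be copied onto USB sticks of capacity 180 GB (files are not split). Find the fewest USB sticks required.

Total = 120 + 120 + 115 + 60 + 60 + 50 + 35 + 25 + 25 + 20 + 20 = 650 GB.
Lower bound: ⌈650/180⌉ = 4 USB sticks.
A packing using 4 USB sticks:
  USB stick 1: 120 + 60 = 180
  USB stick 2: 120 + 60 = 180
  USB stick 3: 115 + 50 = 165
  USB stick 4: 35 + 25 + 25 + 20 + 20 = 125
This matches the lower bound, so 4 is optimal.

4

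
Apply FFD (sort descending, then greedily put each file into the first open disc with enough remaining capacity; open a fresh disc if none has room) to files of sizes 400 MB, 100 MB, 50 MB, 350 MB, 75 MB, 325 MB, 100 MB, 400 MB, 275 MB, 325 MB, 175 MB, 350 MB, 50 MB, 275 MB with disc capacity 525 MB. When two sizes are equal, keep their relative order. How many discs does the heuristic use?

Sorted descending: 400, 400, 350, 350, 325, 325, 275, 275, 175, 100, 100, 75, 50, 50.
  400 → disc 1 (new)  [load 400/525]
  400 → disc 2 (new)  [load 400/525]
  350 → disc 3 (new)  [load 350/525]
  350 → disc 4 (new)  [load 350/525]
  325 → disc 5 (new)  [load 325/525]
  325 → disc 6 (new)  [load 325/525]
  275 → disc 7 (new)  [load 275/525]
  275 → disc 8 (new)  [load 275/525]
  175 → disc 3  [load 525/525]
  100 → disc 1  [load 500/525]
  100 → disc 2  [load 500/525]
  75 → disc 4  [load 425/525]
  50 → disc 4  [load 475/525]
  50 → disc 4  [load 525/525]
8 discs opened.

8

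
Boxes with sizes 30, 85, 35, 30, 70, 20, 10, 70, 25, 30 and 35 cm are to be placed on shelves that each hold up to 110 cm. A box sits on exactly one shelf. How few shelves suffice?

5

Total = 85 + 70 + 70 + 35 + 35 + 30 + 30 + 30 + 25 + 20 + 10 = 440 cm.
Lower bound: ⌈440/110⌉ = 4 shelves.
A packing using 5 shelves:
  shelf 1: 85 + 25 = 110
  shelf 2: 70 + 35 = 105
  shelf 3: 70 + 35 = 105
  shelf 4: 30 + 30 + 30 + 20 = 110
  shelf 5: 10 = 10
No arrangement into 4 shelves stays within capacity, so 5 is optimal.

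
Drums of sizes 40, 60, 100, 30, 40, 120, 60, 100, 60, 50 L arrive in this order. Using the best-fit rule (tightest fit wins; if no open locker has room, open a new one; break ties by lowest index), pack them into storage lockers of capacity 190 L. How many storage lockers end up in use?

  40 → locker 1 (new)  [load 40/190]
  60 → locker 1  [load 100/190]
  100 → locker 2 (new)  [load 100/190]
  30 → locker 1  [load 130/190]
  40 → locker 1  [load 170/190]
  120 → locker 3 (new)  [load 120/190]
  60 → locker 3  [load 180/190]
  100 → locker 4 (new)  [load 100/190]
  60 → locker 2  [load 160/190]
  50 → locker 4  [load 150/190]
4 storage lockers opened.

4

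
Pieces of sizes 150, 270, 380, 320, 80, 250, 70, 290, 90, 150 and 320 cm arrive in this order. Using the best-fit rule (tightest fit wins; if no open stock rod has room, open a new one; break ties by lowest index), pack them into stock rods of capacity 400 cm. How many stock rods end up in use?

7

  150 → stock rod 1 (new)  [load 150/400]
  270 → stock rod 2 (new)  [load 270/400]
  380 → stock rod 3 (new)  [load 380/400]
  320 → stock rod 4 (new)  [load 320/400]
  80 → stock rod 4  [load 400/400]
  250 → stock rod 1  [load 400/400]
  70 → stock rod 2  [load 340/400]
  290 → stock rod 5 (new)  [load 290/400]
  90 → stock rod 5  [load 380/400]
  150 → stock rod 6 (new)  [load 150/400]
  320 → stock rod 7 (new)  [load 320/400]
7 stock rods opened.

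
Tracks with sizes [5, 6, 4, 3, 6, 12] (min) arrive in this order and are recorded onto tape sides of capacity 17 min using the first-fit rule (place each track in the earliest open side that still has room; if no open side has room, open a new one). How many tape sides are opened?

  5 → side 1 (new)  [load 5/17]
  6 → side 1  [load 11/17]
  4 → side 1  [load 15/17]
  3 → side 2 (new)  [load 3/17]
  6 → side 2  [load 9/17]
  12 → side 3 (new)  [load 12/17]
3 tape sides opened.

3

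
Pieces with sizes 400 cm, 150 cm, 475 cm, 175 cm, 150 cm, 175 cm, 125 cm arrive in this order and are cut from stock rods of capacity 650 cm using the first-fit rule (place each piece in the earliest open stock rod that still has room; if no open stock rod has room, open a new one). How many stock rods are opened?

3

  400 → stock rod 1 (new)  [load 400/650]
  150 → stock rod 1  [load 550/650]
  475 → stock rod 2 (new)  [load 475/650]
  175 → stock rod 2  [load 650/650]
  150 → stock rod 3 (new)  [load 150/650]
  175 → stock rod 3  [load 325/650]
  125 → stock rod 3  [load 450/650]
3 stock rods opened.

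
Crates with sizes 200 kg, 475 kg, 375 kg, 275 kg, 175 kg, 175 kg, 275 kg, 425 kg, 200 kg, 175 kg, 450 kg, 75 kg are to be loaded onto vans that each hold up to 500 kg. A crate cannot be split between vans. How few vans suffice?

Total = 475 + 450 + 425 + 375 + 275 + 275 + 200 + 200 + 175 + 175 + 175 + 75 = 3275 kg.
Lower bound: ⌈3275/500⌉ = 7 vans.
A packing using 8 vans:
  van 1: 475 = 475
  van 2: 450 = 450
  van 3: 425 + 75 = 500
  van 4: 375 = 375
  van 5: 275 + 200 = 475
  van 6: 275 + 200 = 475
  van 7: 175 + 175 = 350
  van 8: 175 = 175
No arrangement into 7 vans stays within capacity, so 8 is optimal.

8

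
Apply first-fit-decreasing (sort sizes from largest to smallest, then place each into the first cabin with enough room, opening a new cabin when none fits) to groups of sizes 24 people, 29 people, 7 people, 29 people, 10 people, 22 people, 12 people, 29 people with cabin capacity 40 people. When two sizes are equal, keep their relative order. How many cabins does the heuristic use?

5

Sorted descending: 29, 29, 29, 24, 22, 12, 10, 7.
  29 → cabin 1 (new)  [load 29/40]
  29 → cabin 2 (new)  [load 29/40]
  29 → cabin 3 (new)  [load 29/40]
  24 → cabin 4 (new)  [load 24/40]
  22 → cabin 5 (new)  [load 22/40]
  12 → cabin 4  [load 36/40]
  10 → cabin 1  [load 39/40]
  7 → cabin 2  [load 36/40]
5 cabins opened.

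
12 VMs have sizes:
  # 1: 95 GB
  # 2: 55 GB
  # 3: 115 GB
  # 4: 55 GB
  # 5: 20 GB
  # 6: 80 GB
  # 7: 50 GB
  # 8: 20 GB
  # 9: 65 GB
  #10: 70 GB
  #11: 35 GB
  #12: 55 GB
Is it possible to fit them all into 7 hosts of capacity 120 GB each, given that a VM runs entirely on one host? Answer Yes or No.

Yes

A valid assignment using 7 hosts:
  host 1: 115 = 115
  host 2: 95 + 20 = 115
  host 3: 80 + 35 = 115
  host 4: 70 + 50 = 120
  host 5: 65 + 55 = 120
  host 6: 55 + 55 = 110
  host 7: 20 = 20
Every load is within 120 GB, so 7 hosts suffice.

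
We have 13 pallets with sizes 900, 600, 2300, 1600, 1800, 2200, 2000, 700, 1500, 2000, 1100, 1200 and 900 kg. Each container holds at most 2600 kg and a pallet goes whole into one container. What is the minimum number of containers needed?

Total = 2300 + 2200 + 2000 + 2000 + 1800 + 1600 + 1500 + 1200 + 1100 + 900 + 900 + 700 + 600 = 18800 kg.
Lower bound: ⌈18800/2600⌉ = 8 containers.
A packing using 8 containers:
  container 1: 2300 = 2300
  container 2: 2200 = 2200
  container 3: 2000 + 600 = 2600
  container 4: 2000 = 2000
  container 5: 1800 + 700 = 2500
  container 6: 1600 + 900 = 2500
  container 7: 1500 + 1100 = 2600
  container 8: 1200 + 900 = 2100
This matches the lower bound, so 8 is optimal.

8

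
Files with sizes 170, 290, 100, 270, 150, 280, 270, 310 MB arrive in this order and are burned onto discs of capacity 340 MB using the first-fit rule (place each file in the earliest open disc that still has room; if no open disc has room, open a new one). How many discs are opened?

7

  170 → disc 1 (new)  [load 170/340]
  290 → disc 2 (new)  [load 290/340]
  100 → disc 1  [load 270/340]
  270 → disc 3 (new)  [load 270/340]
  150 → disc 4 (new)  [load 150/340]
  280 → disc 5 (new)  [load 280/340]
  270 → disc 6 (new)  [load 270/340]
  310 → disc 7 (new)  [load 310/340]
7 discs opened.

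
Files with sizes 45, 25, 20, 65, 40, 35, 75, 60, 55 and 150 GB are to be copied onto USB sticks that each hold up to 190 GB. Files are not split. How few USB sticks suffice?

Total = 150 + 75 + 65 + 60 + 55 + 45 + 40 + 35 + 25 + 20 = 570 GB.
Lower bound: ⌈570/190⌉ = 3 USB sticks.
A packing using 3 USB sticks:
  USB stick 1: 150 + 40 = 190
  USB stick 2: 75 + 60 + 55 = 190
  USB stick 3: 65 + 45 + 35 + 25 + 20 = 190
This matches the lower bound, so 3 is optimal.

3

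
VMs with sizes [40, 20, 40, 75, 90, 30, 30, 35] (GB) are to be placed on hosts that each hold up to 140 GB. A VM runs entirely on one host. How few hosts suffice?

Total = 90 + 75 + 40 + 40 + 35 + 30 + 30 + 20 = 360 GB.
Lower bound: ⌈360/140⌉ = 3 hosts.
A packing using 3 hosts:
  host 1: 90 + 40 = 130
  host 2: 75 + 40 + 20 = 135
  host 3: 35 + 30 + 30 = 95
This matches the lower bound, so 3 is optimal.

3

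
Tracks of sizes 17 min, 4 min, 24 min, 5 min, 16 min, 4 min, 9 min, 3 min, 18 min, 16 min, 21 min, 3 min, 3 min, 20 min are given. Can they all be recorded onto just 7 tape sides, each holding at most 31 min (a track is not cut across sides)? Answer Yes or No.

Yes

A valid assignment using 7 tape sides:
  side 1: 24 + 5 = 29
  side 2: 21 + 9 = 30
  side 3: 20 + 4 + 4 + 3 = 31
  side 4: 18 + 3 + 3 = 24
  side 5: 17 = 17
  side 6: 16 = 16
  side 7: 16 = 16
Every load is within 31 min, so 7 tape sides suffice.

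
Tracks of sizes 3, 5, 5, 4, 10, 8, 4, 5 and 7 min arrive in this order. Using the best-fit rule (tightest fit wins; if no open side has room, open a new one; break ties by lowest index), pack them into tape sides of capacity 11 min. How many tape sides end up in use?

  3 → side 1 (new)  [load 3/11]
  5 → side 1  [load 8/11]
  5 → side 2 (new)  [load 5/11]
  4 → side 2  [load 9/11]
  10 → side 3 (new)  [load 10/11]
  8 → side 4 (new)  [load 8/11]
  4 → side 5 (new)  [load 4/11]
  5 → side 5  [load 9/11]
  7 → side 6 (new)  [load 7/11]
6 tape sides opened.

6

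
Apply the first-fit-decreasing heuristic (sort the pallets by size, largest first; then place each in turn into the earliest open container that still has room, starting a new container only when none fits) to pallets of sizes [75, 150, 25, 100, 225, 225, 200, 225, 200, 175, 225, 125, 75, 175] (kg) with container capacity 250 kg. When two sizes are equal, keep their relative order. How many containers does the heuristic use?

Sorted descending: 225, 225, 225, 225, 200, 200, 175, 175, 150, 125, 100, 75, 75, 25.
  225 → container 1 (new)  [load 225/250]
  225 → container 2 (new)  [load 225/250]
  225 → container 3 (new)  [load 225/250]
  225 → container 4 (new)  [load 225/250]
  200 → container 5 (new)  [load 200/250]
  200 → container 6 (new)  [load 200/250]
  175 → container 7 (new)  [load 175/250]
  175 → container 8 (new)  [load 175/250]
  150 → container 9 (new)  [load 150/250]
  125 → container 10 (new)  [load 125/250]
  100 → container 9  [load 250/250]
  75 → container 7  [load 250/250]
  75 → container 8  [load 250/250]
  25 → container 1  [load 250/250]
10 containers opened.

10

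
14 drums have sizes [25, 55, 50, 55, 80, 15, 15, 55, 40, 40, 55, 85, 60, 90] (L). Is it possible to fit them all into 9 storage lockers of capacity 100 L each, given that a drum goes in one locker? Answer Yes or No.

A valid assignment using 9 storage lockers:
  locker 1: 90 = 90
  locker 2: 85 + 15 = 100
  locker 3: 80 + 15 = 95
  locker 4: 60 + 40 = 100
  locker 5: 55 + 40 = 95
  locker 6: 55 + 25 = 80
  locker 7: 55 = 55
  locker 8: 55 = 55
  locker 9: 50 = 50
Every load is within 100 L, so 9 storage lockers suffice.

Yes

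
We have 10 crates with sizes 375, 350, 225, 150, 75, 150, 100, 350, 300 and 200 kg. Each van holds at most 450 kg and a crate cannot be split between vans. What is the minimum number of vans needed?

6

Total = 375 + 350 + 350 + 300 + 225 + 200 + 150 + 150 + 100 + 75 = 2275 kg.
Lower bound: ⌈2275/450⌉ = 6 vans.
A packing using 6 vans:
  van 1: 375 + 75 = 450
  van 2: 350 + 100 = 450
  van 3: 350 = 350
  van 4: 300 + 150 = 450
  van 5: 225 + 200 = 425
  van 6: 150 = 150
This matches the lower bound, so 6 is optimal.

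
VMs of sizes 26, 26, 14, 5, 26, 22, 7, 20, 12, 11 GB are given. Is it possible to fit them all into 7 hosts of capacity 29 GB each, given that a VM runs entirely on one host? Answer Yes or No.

Yes

A valid assignment using 7 hosts:
  host 1: 26 = 26
  host 2: 26 = 26
  host 3: 26 = 26
  host 4: 22 + 7 = 29
  host 5: 20 + 5 = 25
  host 6: 14 + 12 = 26
  host 7: 11 = 11
Every load is within 29 GB, so 7 hosts suffice.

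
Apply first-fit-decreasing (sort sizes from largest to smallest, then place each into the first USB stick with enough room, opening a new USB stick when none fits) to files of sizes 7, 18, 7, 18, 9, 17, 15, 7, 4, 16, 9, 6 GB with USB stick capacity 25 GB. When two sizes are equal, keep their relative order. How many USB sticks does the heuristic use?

6

Sorted descending: 18, 18, 17, 16, 15, 9, 9, 7, 7, 7, 6, 4.
  18 → USB stick 1 (new)  [load 18/25]
  18 → USB stick 2 (new)  [load 18/25]
  17 → USB stick 3 (new)  [load 17/25]
  16 → USB stick 4 (new)  [load 16/25]
  15 → USB stick 5 (new)  [load 15/25]
  9 → USB stick 4  [load 25/25]
  9 → USB stick 5  [load 24/25]
  7 → USB stick 1  [load 25/25]
  7 → USB stick 2  [load 25/25]
  7 → USB stick 3  [load 24/25]
  6 → USB stick 6 (new)  [load 6/25]
  4 → USB stick 6  [load 10/25]
6 USB sticks opened.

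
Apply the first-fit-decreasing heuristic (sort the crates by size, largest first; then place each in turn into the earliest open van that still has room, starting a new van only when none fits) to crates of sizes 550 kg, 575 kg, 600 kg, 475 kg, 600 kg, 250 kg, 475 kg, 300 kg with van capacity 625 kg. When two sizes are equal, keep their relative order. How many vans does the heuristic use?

7

Sorted descending: 600, 600, 575, 550, 475, 475, 300, 250.
  600 → van 1 (new)  [load 600/625]
  600 → van 2 (new)  [load 600/625]
  575 → van 3 (new)  [load 575/625]
  550 → van 4 (new)  [load 550/625]
  475 → van 5 (new)  [load 475/625]
  475 → van 6 (new)  [load 475/625]
  300 → van 7 (new)  [load 300/625]
  250 → van 7  [load 550/625]
7 vans opened.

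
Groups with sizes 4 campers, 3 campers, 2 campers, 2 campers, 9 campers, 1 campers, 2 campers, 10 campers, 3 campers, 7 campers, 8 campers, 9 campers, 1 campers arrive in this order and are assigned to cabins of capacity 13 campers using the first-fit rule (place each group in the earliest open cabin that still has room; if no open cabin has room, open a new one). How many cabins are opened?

  4 → cabin 1 (new)  [load 4/13]
  3 → cabin 1  [load 7/13]
  2 → cabin 1  [load 9/13]
  2 → cabin 1  [load 11/13]
  9 → cabin 2 (new)  [load 9/13]
  1 → cabin 1  [load 12/13]
  2 → cabin 2  [load 11/13]
  10 → cabin 3 (new)  [load 10/13]
  3 → cabin 3  [load 13/13]
  7 → cabin 4 (new)  [load 7/13]
  8 → cabin 5 (new)  [load 8/13]
  9 → cabin 6 (new)  [load 9/13]
  1 → cabin 1  [load 13/13]
6 cabins opened.

6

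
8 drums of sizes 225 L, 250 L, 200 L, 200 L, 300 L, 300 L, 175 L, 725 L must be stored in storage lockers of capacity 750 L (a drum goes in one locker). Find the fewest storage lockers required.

4

Total = 725 + 300 + 300 + 250 + 225 + 200 + 200 + 175 = 2375 L.
Lower bound: ⌈2375/750⌉ = 4 storage lockers.
A packing using 4 storage lockers:
  locker 1: 725 = 725
  locker 2: 300 + 300 = 600
  locker 3: 250 + 225 + 200 = 675
  locker 4: 200 + 175 = 375
This matches the lower bound, so 4 is optimal.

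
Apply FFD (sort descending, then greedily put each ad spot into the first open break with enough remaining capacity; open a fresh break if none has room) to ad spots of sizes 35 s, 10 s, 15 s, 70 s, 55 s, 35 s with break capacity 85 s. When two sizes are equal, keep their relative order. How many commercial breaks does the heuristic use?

Sorted descending: 70, 55, 35, 35, 15, 10.
  70 → break 1 (new)  [load 70/85]
  55 → break 2 (new)  [load 55/85]
  35 → break 3 (new)  [load 35/85]
  35 → break 3  [load 70/85]
  15 → break 1  [load 85/85]
  10 → break 2  [load 65/85]
3 commercial breaks opened.

3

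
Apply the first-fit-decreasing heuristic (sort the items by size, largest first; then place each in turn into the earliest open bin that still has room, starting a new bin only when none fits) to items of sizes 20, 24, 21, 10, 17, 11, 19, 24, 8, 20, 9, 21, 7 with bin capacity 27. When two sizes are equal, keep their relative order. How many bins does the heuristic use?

Sorted descending: 24, 24, 21, 21, 20, 20, 19, 17, 11, 10, 9, 8, 7.
  24 → bin 1 (new)  [load 24/27]
  24 → bin 2 (new)  [load 24/27]
  21 → bin 3 (new)  [load 21/27]
  21 → bin 4 (new)  [load 21/27]
  20 → bin 5 (new)  [load 20/27]
  20 → bin 6 (new)  [load 20/27]
  19 → bin 7 (new)  [load 19/27]
  17 → bin 8 (new)  [load 17/27]
  11 → bin 9 (new)  [load 11/27]
  10 → bin 8  [load 27/27]
  9 → bin 9  [load 20/27]
  8 → bin 7  [load 27/27]
  7 → bin 5  [load 27/27]
9 bins opened.

9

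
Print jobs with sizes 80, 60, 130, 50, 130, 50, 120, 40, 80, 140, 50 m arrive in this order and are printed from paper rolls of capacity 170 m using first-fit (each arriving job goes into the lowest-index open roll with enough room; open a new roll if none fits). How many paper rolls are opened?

7

  80 → roll 1 (new)  [load 80/170]
  60 → roll 1  [load 140/170]
  130 → roll 2 (new)  [load 130/170]
  50 → roll 3 (new)  [load 50/170]
  130 → roll 4 (new)  [load 130/170]
  50 → roll 3  [load 100/170]
  120 → roll 5 (new)  [load 120/170]
  40 → roll 2  [load 170/170]
  80 → roll 6 (new)  [load 80/170]
  140 → roll 7 (new)  [load 140/170]
  50 → roll 3  [load 150/170]
7 paper rolls opened.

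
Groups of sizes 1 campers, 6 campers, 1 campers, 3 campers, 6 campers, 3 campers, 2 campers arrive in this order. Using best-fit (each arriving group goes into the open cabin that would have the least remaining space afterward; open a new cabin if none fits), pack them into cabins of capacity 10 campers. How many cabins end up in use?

3

  1 → cabin 1 (new)  [load 1/10]
  6 → cabin 1  [load 7/10]
  1 → cabin 1  [load 8/10]
  3 → cabin 2 (new)  [load 3/10]
  6 → cabin 2  [load 9/10]
  3 → cabin 3 (new)  [load 3/10]
  2 → cabin 1  [load 10/10]
3 cabins opened.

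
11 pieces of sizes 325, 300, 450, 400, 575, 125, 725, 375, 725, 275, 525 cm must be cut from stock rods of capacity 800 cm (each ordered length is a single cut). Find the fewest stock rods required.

Total = 725 + 725 + 575 + 525 + 450 + 400 + 375 + 325 + 300 + 275 + 125 = 4800 cm.
Lower bound: ⌈4800/800⌉ = 6 stock rods.
A packing using 7 stock rods:
  stock rod 1: 725 = 725
  stock rod 2: 725 = 725
  stock rod 3: 575 + 125 = 700
  stock rod 4: 525 + 275 = 800
  stock rod 5: 450 + 325 = 775
  stock rod 6: 400 + 375 = 775
  stock rod 7: 300 = 300
No arrangement into 6 stock rods stays within capacity, so 7 is optimal.

7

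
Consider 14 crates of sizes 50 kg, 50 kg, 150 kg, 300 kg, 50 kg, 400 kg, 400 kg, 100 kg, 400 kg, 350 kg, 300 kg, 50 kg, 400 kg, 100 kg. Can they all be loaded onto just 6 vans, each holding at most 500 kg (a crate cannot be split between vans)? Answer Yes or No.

Total = 3100 kg; ⌈3100/500⌉ = 7.
At least 7 vans are required, but only 6 are allowed.

No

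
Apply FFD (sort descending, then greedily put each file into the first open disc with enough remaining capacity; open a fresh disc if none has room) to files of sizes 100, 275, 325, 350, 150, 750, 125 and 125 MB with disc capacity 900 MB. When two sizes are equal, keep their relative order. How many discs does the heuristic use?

Sorted descending: 750, 350, 325, 275, 150, 125, 125, 100.
  750 → disc 1 (new)  [load 750/900]
  350 → disc 2 (new)  [load 350/900]
  325 → disc 2  [load 675/900]
  275 → disc 3 (new)  [load 275/900]
  150 → disc 1  [load 900/900]
  125 → disc 2  [load 800/900]
  125 → disc 3  [load 400/900]
  100 → disc 2  [load 900/900]
3 discs opened.

3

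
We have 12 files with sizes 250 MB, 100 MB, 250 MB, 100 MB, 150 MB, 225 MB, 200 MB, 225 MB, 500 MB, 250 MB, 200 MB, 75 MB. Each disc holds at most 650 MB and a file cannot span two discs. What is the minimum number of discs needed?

Total = 500 + 250 + 250 + 250 + 225 + 225 + 200 + 200 + 150 + 100 + 100 + 75 = 2525 MB.
Lower bound: ⌈2525/650⌉ = 4 discs.
A packing using 4 discs:
  disc 1: 500 + 150 = 650
  disc 2: 250 + 250 + 100 = 600
  disc 3: 250 + 225 + 100 + 75 = 650
  disc 4: 225 + 200 + 200 = 625
This matches the lower bound, so 4 is optimal.

4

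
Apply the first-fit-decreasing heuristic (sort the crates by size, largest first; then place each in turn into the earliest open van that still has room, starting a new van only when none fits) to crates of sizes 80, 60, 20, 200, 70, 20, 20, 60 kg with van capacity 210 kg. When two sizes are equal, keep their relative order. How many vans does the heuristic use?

3

Sorted descending: 200, 80, 70, 60, 60, 20, 20, 20.
  200 → van 1 (new)  [load 200/210]
  80 → van 2 (new)  [load 80/210]
  70 → van 2  [load 150/210]
  60 → van 2  [load 210/210]
  60 → van 3 (new)  [load 60/210]
  20 → van 3  [load 80/210]
  20 → van 3  [load 100/210]
  20 → van 3  [load 120/210]
3 vans opened.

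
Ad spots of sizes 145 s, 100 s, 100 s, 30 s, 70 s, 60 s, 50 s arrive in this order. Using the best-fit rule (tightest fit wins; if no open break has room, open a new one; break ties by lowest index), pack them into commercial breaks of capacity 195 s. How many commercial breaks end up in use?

4

  145 → break 1 (new)  [load 145/195]
  100 → break 2 (new)  [load 100/195]
  100 → break 3 (new)  [load 100/195]
  30 → break 1  [load 175/195]
  70 → break 2  [load 170/195]
  60 → break 3  [load 160/195]
  50 → break 4 (new)  [load 50/195]
4 commercial breaks opened.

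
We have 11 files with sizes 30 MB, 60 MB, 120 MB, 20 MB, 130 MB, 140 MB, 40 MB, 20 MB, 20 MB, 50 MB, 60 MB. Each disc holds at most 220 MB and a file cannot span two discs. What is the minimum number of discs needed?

4

Total = 140 + 130 + 120 + 60 + 60 + 50 + 40 + 30 + 20 + 20 + 20 = 690 MB.
Lower bound: ⌈690/220⌉ = 4 discs.
A packing using 4 discs:
  disc 1: 140 + 60 + 20 = 220
  disc 2: 130 + 60 + 30 = 220
  disc 3: 120 + 50 + 40 = 210
  disc 4: 20 + 20 = 40
This matches the lower bound, so 4 is optimal.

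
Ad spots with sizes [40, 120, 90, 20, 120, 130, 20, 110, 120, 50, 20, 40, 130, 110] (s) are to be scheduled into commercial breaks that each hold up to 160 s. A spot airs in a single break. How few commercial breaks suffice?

Total = 130 + 130 + 120 + 120 + 120 + 110 + 110 + 90 + 50 + 40 + 40 + 20 + 20 + 20 = 1120 s.
Lower bound: ⌈1120/160⌉ = 7 commercial breaks.
Also, 8 ad spots each exceed 80 s, and no two of those can share a break, so at least 8 commercial breaks are needed.
A packing using 8 commercial breaks:
  break 1: 130 + 20 = 150
  break 2: 130 + 20 = 150
  break 3: 120 + 40 = 160
  break 4: 120 + 40 = 160
  break 5: 120 + 20 = 140
  break 6: 110 + 50 = 160
  break 7: 110 = 110
  break 8: 90 = 90
This matches the lower bound, so 8 is optimal.

8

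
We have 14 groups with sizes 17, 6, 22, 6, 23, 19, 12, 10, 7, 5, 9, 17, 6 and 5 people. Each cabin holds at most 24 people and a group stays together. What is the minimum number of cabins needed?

7

Total = 23 + 22 + 19 + 17 + 17 + 12 + 10 + 9 + 7 + 6 + 6 + 6 + 5 + 5 = 164 people.
Lower bound: ⌈164/24⌉ = 7 cabins.
A packing using 7 cabins:
  cabin 1: 23 = 23
  cabin 2: 22 = 22
  cabin 3: 19 + 5 = 24
  cabin 4: 17 + 7 = 24
  cabin 5: 17 + 6 = 23
  cabin 6: 12 + 6 + 6 = 24
  cabin 7: 10 + 9 + 5 = 24
This matches the lower bound, so 7 is optimal.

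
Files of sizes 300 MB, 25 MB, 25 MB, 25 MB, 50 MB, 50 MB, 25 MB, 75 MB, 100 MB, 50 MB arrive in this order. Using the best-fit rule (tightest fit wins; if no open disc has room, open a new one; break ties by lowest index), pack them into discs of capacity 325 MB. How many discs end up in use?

3

  300 → disc 1 (new)  [load 300/325]
  25 → disc 1  [load 325/325]
  25 → disc 2 (new)  [load 25/325]
  25 → disc 2  [load 50/325]
  50 → disc 2  [load 100/325]
  50 → disc 2  [load 150/325]
  25 → disc 2  [load 175/325]
  75 → disc 2  [load 250/325]
  100 → disc 3 (new)  [load 100/325]
  50 → disc 2  [load 300/325]
3 discs opened.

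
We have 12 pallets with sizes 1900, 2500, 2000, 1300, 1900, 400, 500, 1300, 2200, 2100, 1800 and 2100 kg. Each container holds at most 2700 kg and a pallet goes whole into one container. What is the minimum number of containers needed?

9

Total = 2500 + 2200 + 2100 + 2100 + 2000 + 1900 + 1900 + 1800 + 1300 + 1300 + 500 + 400 = 20000 kg.
Lower bound: ⌈20000/2700⌉ = 8 containers.
A packing using 9 containers:
  container 1: 2500 = 2500
  container 2: 2200 + 500 = 2700
  container 3: 2100 + 400 = 2500
  container 4: 2100 = 2100
  container 5: 2000 = 2000
  container 6: 1900 = 1900
  container 7: 1900 = 1900
  container 8: 1800 = 1800
  container 9: 1300 + 1300 = 2600
No arrangement into 8 containers stays within capacity, so 9 is optimal.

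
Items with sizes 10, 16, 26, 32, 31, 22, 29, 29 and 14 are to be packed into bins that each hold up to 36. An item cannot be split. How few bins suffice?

Total = 32 + 31 + 29 + 29 + 26 + 22 + 16 + 14 + 10 = 209.
Lower bound: ⌈209/36⌉ = 6 bins.
A packing using 7 bins:
  bin 1: 32 = 32
  bin 2: 31 = 31
  bin 3: 29 = 29
  bin 4: 29 = 29
  bin 5: 26 + 10 = 36
  bin 6: 22 + 14 = 36
  bin 7: 16 = 16
No arrangement into 6 bins stays within capacity, so 7 is optimal.

7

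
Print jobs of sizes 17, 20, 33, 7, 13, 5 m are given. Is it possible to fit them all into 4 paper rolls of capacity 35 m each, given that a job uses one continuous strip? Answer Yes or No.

A valid assignment using 3 paper rolls:
  roll 1: 33 = 33
  roll 2: 20 + 13 = 33
  roll 3: 17 + 7 + 5 = 29
That uses only 3 ≤ 4, so 4 paper rolls are enough.

Yes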